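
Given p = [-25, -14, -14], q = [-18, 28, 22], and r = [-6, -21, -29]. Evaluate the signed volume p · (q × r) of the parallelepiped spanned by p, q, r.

q × r:
i: 28·(-29) - 22·(-21) = -812 - (-462) = -350
j: 22·(-6) - (-18)·(-29) = -132 - 522 = -654
k: (-18)·(-21) - 28·(-6) = 378 - (-168) = 546
q × r = (-350, -654, 546)
p · (q × r) = (-25)·(-350) + (-14)·(-654) + (-14)·546 = 8750 + 9156 - 7644 = 10262

10262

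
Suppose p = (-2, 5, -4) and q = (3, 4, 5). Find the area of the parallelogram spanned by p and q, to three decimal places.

47.053

i: 5·5 - (-4)·4 = 25 - (-16) = 41
j: (-4)·3 - (-2)·5 = -12 - (-10) = -2
k: (-2)·4 - 5·3 = -8 - 15 = -23
p × q = (41, -2, -23)
|p × q| = √(41² + (-2)² + (-23)²) = √2214 ≈ 47.0532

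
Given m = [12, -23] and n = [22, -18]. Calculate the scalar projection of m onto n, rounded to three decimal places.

23.852

m · n = 12·22 + (-23)·(-18) = 264 + 414 = 678
|n| = √(484 + 324) = √808 ≈ 28.4253
comp_n m = 678 / √808 ≈ 23.852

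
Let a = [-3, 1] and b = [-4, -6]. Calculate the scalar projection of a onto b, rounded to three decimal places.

0.832

a · b = (-3)·(-4) + 1·(-6) = 12 - 6 = 6
|b| = √(16 + 36) = √52 ≈ 7.2111
comp_b a = 6 / √52 ≈ 0.832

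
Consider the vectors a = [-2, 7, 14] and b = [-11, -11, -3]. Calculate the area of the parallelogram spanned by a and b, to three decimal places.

230.413

i: 7·(-3) - 14·(-11) = -21 - (-154) = 133
j: 14·(-11) - (-2)·(-3) = -154 - 6 = -160
k: (-2)·(-11) - 7·(-11) = 22 - (-77) = 99
a × b = (133, -160, 99)
|a × b| = √(133² + (-160)² + 99²) = √53090 ≈ 230.4127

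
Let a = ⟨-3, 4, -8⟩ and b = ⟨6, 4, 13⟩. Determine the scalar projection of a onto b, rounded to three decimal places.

a · b = (-3)·6 + 4·4 + (-8)·13 = -18 + 16 - 104 = -106
|b| = √(36 + 16 + 169) = √221 ≈ 14.8661
comp_b a = -106 / √221 ≈ -7.130

-7.130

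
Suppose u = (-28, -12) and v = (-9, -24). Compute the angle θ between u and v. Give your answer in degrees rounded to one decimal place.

46.2

u · v = (-28)·(-9) + (-12)·(-24) = 252 + 288 = 540
|u|² = 784 + 144 = 928,  |u| = √928 ≈ 30.463092
|v|² = 81 + 576 = 657,  |v| = √657 ≈ 25.632011
cos θ = 540 / (30.463092 · 25.632011) ≈ 0.69157
θ = arccos(0.69157) ≈ 46.2°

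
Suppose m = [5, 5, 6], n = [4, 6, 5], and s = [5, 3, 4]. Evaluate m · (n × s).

-18

n × s:
i: 6·4 - 5·3 = 24 - 15 = 9
j: 5·5 - 4·4 = 25 - 16 = 9
k: 4·3 - 6·5 = 12 - 30 = -18
n × s = (9, 9, -18)
m · (n × s) = 5·9 + 5·9 + 6·(-18) = 45 + 45 - 108 = -18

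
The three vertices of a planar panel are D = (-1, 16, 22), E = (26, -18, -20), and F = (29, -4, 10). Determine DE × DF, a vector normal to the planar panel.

DE = (27, -34, -42)
DF = (30, -20, -12)
i: (-34)·(-12) - (-42)·(-20) = 408 - 840 = -432
j: (-42)·30 - 27·(-12) = -1260 - (-324) = -936
k: 27·(-20) - (-34)·30 = -540 - (-1020) = 480
DE × DF = (-432, -936, 480)

(-432, -936, 480)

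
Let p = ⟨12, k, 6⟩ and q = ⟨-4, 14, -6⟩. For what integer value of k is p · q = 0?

6

p · q = 12·(-4) + k·14 + 6·(-6) = -84 + 14k
Set equal to 0: 14k = 84, so k = 6.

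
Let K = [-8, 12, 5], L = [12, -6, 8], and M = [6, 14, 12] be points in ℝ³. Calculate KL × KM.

(-132, -98, 292)

KL = (20, -18, 3)
KM = (14, 2, 7)
i: (-18)·7 - 3·2 = -126 - 6 = -132
j: 3·14 - 20·7 = 42 - 140 = -98
k: 20·2 - (-18)·14 = 40 - (-252) = 292
KL × KM = (-132, -98, 292)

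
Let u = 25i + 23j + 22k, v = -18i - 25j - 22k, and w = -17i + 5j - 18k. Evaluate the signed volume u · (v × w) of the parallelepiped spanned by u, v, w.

v × w:
i: (-25)·(-18) - (-22)·5 = 450 - (-110) = 560
j: (-22)·(-17) - (-18)·(-18) = 374 - 324 = 50
k: (-18)·5 - (-25)·(-17) = -90 - 425 = -515
v × w = (560, 50, -515)
u · (v × w) = 25·560 + 23·50 + 22·(-515) = 14000 + 1150 - 11330 = 3820

3820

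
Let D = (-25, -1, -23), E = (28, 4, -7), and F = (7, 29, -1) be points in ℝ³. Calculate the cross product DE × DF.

DE = (53, 5, 16)
DF = (32, 30, 22)
i: 5·22 - 16·30 = 110 - 480 = -370
j: 16·32 - 53·22 = 512 - 1166 = -654
k: 53·30 - 5·32 = 1590 - 160 = 1430
DE × DF = (-370, -654, 1430)

(-370, -654, 1430)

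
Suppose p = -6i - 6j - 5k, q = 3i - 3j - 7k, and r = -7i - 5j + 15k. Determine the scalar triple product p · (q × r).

636

q × r:
i: (-3)·15 - (-7)·(-5) = -45 - 35 = -80
j: (-7)·(-7) - 3·15 = 49 - 45 = 4
k: 3·(-5) - (-3)·(-7) = -15 - 21 = -36
q × r = (-80, 4, -36)
p · (q × r) = (-6)·(-80) + (-6)·4 + (-5)·(-36) = 480 - 24 + 180 = 636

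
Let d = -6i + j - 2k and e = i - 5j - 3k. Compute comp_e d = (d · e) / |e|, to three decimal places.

d · e = (-6)·1 + 1·(-5) + (-2)·(-3) = -6 - 5 + 6 = -5
|e| = √(1 + 25 + 9) = √35 ≈ 5.9161
comp_e d = -5 / √35 ≈ -0.845

-0.845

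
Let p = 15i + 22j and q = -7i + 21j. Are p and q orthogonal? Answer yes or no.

p · q = 15·(-7) + 22·21 = -105 + 462 = 357
Nonzero, so the vectors are not orthogonal.

no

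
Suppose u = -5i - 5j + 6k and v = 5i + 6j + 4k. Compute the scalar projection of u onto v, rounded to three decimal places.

u · v = (-5)·5 + (-5)·6 + 6·4 = -25 - 30 + 24 = -31
|v| = √(25 + 36 + 16) = √77 ≈ 8.7750
comp_v u = -31 / √77 ≈ -3.533

-3.533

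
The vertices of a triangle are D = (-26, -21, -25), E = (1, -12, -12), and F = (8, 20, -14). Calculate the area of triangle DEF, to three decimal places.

DE = (27, 9, 13),  DF = (34, 41, 11)
i: 9·11 - 13·41 = 99 - 533 = -434
j: 13·34 - 27·11 = 442 - 297 = 145
k: 27·41 - 9·34 = 1107 - 306 = 801
DE × DF = (-434, 145, 801)
|DE × DF| = √850982 ≈ 922.4869
area = ½ · 922.4869 ≈ 461.243

461.243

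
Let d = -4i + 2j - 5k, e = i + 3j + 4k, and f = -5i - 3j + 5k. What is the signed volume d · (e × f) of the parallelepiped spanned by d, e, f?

e × f:
i: 3·5 - 4·(-3) = 15 - (-12) = 27
j: 4·(-5) - 1·5 = -20 - 5 = -25
k: 1·(-3) - 3·(-5) = -3 - (-15) = 12
e × f = (27, -25, 12)
d · (e × f) = (-4)·27 + 2·(-25) + (-5)·12 = -108 - 50 - 60 = -218

-218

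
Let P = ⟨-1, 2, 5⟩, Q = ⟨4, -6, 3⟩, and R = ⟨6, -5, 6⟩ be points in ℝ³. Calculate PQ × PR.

(-22, -19, 21)

PQ = (5, -8, -2)
PR = (7, -7, 1)
i: (-8)·1 - (-2)·(-7) = -8 - 14 = -22
j: (-2)·7 - 5·1 = -14 - 5 = -19
k: 5·(-7) - (-8)·7 = -35 - (-56) = 21
PQ × PR = (-22, -19, 21)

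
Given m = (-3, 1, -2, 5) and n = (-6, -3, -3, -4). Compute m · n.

1

m · n = (-3)·(-6) + 1·(-3) + (-2)·(-3) + 5·(-4) = 18 - 3 + 6 - 20 = 1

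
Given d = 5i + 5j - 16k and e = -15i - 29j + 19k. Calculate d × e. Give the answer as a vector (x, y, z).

(-369, 145, -70)

i: 5·19 - (-16)·(-29) = 95 - 464 = -369
j: (-16)·(-15) - 5·19 = 240 - 95 = 145
k: 5·(-29) - 5·(-15) = -145 - (-75) = -70
d × e = (-369, 145, -70)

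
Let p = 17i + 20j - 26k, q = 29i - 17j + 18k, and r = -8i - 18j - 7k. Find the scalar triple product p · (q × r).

q × r:
i: (-17)·(-7) - 18·(-18) = 119 - (-324) = 443
j: 18·(-8) - 29·(-7) = -144 - (-203) = 59
k: 29·(-18) - (-17)·(-8) = -522 - 136 = -658
q × r = (443, 59, -658)
p · (q × r) = 17·443 + 20·59 + (-26)·(-658) = 7531 + 1180 + 17108 = 25819

25819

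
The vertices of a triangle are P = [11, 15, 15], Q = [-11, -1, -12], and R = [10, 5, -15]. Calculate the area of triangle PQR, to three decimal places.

348.714

PQ = (-22, -16, -27),  PR = (-1, -10, -30)
i: (-16)·(-30) - (-27)·(-10) = 480 - 270 = 210
j: (-27)·(-1) - (-22)·(-30) = 27 - 660 = -633
k: (-22)·(-10) - (-16)·(-1) = 220 - 16 = 204
PQ × PR = (210, -633, 204)
|PQ × PR| = √486405 ≈ 697.4274
area = ½ · 697.4274 ≈ 348.714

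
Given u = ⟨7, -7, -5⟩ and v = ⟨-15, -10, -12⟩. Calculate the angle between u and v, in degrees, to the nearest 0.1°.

84.0

u · v = 7·(-15) + (-7)·(-10) + (-5)·(-12) = -105 + 70 + 60 = 25
|u|² = 49 + 49 + 25 = 123,  |u| = √123 ≈ 11.090537
|v|² = 225 + 100 + 144 = 469,  |v| = √469 ≈ 21.656408
cos θ = 25 / (11.090537 · 21.656408) ≈ 0.10409
θ = arccos(0.10409) ≈ 84.0°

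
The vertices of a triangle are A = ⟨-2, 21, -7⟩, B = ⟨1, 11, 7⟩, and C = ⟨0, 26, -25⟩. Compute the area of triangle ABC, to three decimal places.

70.797

AB = (3, -10, 14),  AC = (2, 5, -18)
i: (-10)·(-18) - 14·5 = 180 - 70 = 110
j: 14·2 - 3·(-18) = 28 - (-54) = 82
k: 3·5 - (-10)·2 = 15 - (-20) = 35
AB × AC = (110, 82, 35)
|AB × AC| = √20049 ≈ 141.5945
area = ½ · 141.5945 ≈ 70.797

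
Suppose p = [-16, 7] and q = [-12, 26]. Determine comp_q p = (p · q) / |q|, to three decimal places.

13.061

p · q = (-16)·(-12) + 7·26 = 192 + 182 = 374
|q| = √(144 + 676) = √820 ≈ 28.6356
comp_q p = 374 / √820 ≈ 13.061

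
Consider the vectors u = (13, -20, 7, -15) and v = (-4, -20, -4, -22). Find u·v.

u · v = 13·(-4) + (-20)·(-20) + 7·(-4) + (-15)·(-22) = -52 + 400 - 28 + 330 = 650

650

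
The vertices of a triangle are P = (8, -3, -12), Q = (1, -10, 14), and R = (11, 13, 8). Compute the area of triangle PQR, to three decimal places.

PQ = (-7, -7, 26),  PR = (3, 16, 20)
i: (-7)·20 - 26·16 = -140 - 416 = -556
j: 26·3 - (-7)·20 = 78 - (-140) = 218
k: (-7)·16 - (-7)·3 = -112 - (-21) = -91
PQ × PR = (-556, 218, -91)
|PQ × PR| = √364941 ≈ 604.1035
area = ½ · 604.1035 ≈ 302.052

302.052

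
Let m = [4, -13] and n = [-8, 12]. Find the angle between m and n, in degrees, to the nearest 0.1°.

163.4

m · n = 4·(-8) + (-13)·12 = -32 - 156 = -188
|m|² = 16 + 169 = 185,  |m| = √185 ≈ 13.601471
|n|² = 64 + 144 = 208,  |n| = √208 ≈ 14.422205
cos θ = -188 / (13.601471 · 14.422205) ≈ -0.95839
θ = arccos(-0.95839) ≈ 163.4°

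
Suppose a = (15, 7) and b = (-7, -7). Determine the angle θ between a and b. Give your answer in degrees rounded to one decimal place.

160.0

a · b = 15·(-7) + 7·(-7) = -105 - 49 = -154
|a|² = 225 + 49 = 274,  |a| = √274 ≈ 16.552945
|b|² = 49 + 49 = 98,  |b| = √98 ≈ 9.899495
cos θ = -154 / (16.552945 · 9.899495) ≈ -0.93979
θ = arccos(-0.93979) ≈ 160.0°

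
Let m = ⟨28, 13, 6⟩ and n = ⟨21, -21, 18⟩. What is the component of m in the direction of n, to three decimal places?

m · n = 28·21 + 13·(-21) + 6·18 = 588 - 273 + 108 = 423
|n| = √(441 + 441 + 324) = √1206 ≈ 34.7275
comp_n m = 423 / √1206 ≈ 12.181

12.181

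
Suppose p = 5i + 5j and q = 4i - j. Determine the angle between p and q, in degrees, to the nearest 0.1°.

p · q = 5·4 + 5·(-1) = 20 - 5 = 15
|p|² = 25 + 25 = 50,  |p| = √50 ≈ 7.071068
|q|² = 16 + 1 = 17,  |q| = √17 ≈ 4.123106
cos θ = 15 / (7.071068 · 4.123106) ≈ 0.51450
θ = arccos(0.51450) ≈ 59.0°

59.0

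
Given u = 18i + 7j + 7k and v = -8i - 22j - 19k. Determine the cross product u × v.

(21, 286, -340)

i: 7·(-19) - 7·(-22) = -133 - (-154) = 21
j: 7·(-8) - 18·(-19) = -56 - (-342) = 286
k: 18·(-22) - 7·(-8) = -396 - (-56) = -340
u × v = (21, 286, -340)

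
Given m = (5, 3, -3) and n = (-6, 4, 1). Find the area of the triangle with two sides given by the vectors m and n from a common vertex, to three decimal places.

21.436

i: 3·1 - (-3)·4 = 3 - (-12) = 15
j: (-3)·(-6) - 5·1 = 18 - 5 = 13
k: 5·4 - 3·(-6) = 20 - (-18) = 38
m × n = (15, 13, 38)
|m × n| = √(15² + 13² + 38²) = √1838 ≈ 42.8719
area = ½ · 42.8719 ≈ 21.436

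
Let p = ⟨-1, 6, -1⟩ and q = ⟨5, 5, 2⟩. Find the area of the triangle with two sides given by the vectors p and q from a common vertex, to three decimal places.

19.513

i: 6·2 - (-1)·5 = 12 - (-5) = 17
j: (-1)·5 - (-1)·2 = -5 - (-2) = -3
k: (-1)·5 - 6·5 = -5 - 30 = -35
p × q = (17, -3, -35)
|p × q| = √(17² + (-3)² + (-35)²) = √1523 ≈ 39.0256
area = ½ · 39.0256 ≈ 19.513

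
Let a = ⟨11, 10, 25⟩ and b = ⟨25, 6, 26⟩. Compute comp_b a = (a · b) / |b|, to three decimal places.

26.938

a · b = 11·25 + 10·6 + 25·26 = 275 + 60 + 650 = 985
|b| = √(625 + 36 + 676) = √1337 ≈ 36.5650
comp_b a = 985 / √1337 ≈ 26.938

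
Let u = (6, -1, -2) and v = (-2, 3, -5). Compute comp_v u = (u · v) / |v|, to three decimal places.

u · v = 6·(-2) + (-1)·3 + (-2)·(-5) = -12 - 3 + 10 = -5
|v| = √(4 + 9 + 25) = √38 ≈ 6.1644
comp_v u = -5 / √38 ≈ -0.811

-0.811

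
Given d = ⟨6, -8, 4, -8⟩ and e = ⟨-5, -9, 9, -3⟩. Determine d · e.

102

d · e = 6·(-5) + (-8)·(-9) + 4·9 + (-8)·(-3) = -30 + 72 + 36 + 24 = 102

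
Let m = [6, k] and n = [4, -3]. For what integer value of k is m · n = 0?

8

m · n = 6·4 + k·(-3) = 24 - 3k
Set equal to 0: -3k = -24, so k = 8.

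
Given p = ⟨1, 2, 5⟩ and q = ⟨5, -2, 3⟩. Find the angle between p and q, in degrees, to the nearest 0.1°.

61.7

p · q = 1·5 + 2·(-2) + 5·3 = 5 - 4 + 15 = 16
|p|² = 1 + 4 + 25 = 30,  |p| = √30 ≈ 5.477226
|q|² = 25 + 4 + 9 = 38,  |q| = √38 ≈ 6.164414
cos θ = 16 / (5.477226 · 6.164414) ≈ 0.47388
θ = arccos(0.47388) ≈ 61.7°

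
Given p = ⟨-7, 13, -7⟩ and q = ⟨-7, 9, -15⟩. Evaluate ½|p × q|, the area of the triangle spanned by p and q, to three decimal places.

i: 13·(-15) - (-7)·9 = -195 - (-63) = -132
j: (-7)·(-7) - (-7)·(-15) = 49 - 105 = -56
k: (-7)·9 - 13·(-7) = -63 - (-91) = 28
p × q = (-132, -56, 28)
|p × q| = √((-132)² + (-56)² + 28²) = √21344 ≈ 146.0959
area = ½ · 146.0959 ≈ 73.048

73.048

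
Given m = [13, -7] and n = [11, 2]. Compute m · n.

m · n = 13·11 + (-7)·2 = 143 - 14 = 129

129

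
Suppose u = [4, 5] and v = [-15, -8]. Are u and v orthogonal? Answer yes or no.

no

u · v = 4·(-15) + 5·(-8) = -60 - 40 = -100
Nonzero, so the vectors are not orthogonal.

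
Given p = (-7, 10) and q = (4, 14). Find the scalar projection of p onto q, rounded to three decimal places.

p · q = (-7)·4 + 10·14 = -28 + 140 = 112
|q| = √(16 + 196) = √212 ≈ 14.5602
comp_q p = 112 / √212 ≈ 7.692

7.692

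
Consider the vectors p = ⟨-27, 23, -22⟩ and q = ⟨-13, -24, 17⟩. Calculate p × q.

i: 23·17 - (-22)·(-24) = 391 - 528 = -137
j: (-22)·(-13) - (-27)·17 = 286 - (-459) = 745
k: (-27)·(-24) - 23·(-13) = 648 - (-299) = 947
p × q = (-137, 745, 947)

(-137, 745, 947)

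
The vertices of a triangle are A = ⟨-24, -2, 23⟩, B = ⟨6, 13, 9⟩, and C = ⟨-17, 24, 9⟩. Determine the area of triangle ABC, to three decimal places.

381.780

AB = (30, 15, -14),  AC = (7, 26, -14)
i: 15·(-14) - (-14)·26 = -210 - (-364) = 154
j: (-14)·7 - 30·(-14) = -98 - (-420) = 322
k: 30·26 - 15·7 = 780 - 105 = 675
AB × AC = (154, 322, 675)
|AB × AC| = √583025 ≈ 763.5607
area = ½ · 763.5607 ≈ 381.780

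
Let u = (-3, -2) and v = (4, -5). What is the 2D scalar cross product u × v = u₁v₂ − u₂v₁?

23

(-3)·(-5) - (-2)·4 = 15 - (-8) = 23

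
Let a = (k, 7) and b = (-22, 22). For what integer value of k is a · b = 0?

a · b = k·(-22) + 7·22 = 154 - 22k
Set equal to 0: -22k = -154, so k = 7.

7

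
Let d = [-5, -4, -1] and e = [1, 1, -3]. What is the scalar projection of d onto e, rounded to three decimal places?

d · e = (-5)·1 + (-4)·1 + (-1)·(-3) = -5 - 4 + 3 = -6
|e| = √(1 + 1 + 9) = √11 ≈ 3.3166
comp_e d = -6 / √11 ≈ -1.809

-1.809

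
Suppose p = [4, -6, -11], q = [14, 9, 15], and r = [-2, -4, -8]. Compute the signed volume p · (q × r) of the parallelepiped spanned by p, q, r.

-122

q × r:
i: 9·(-8) - 15·(-4) = -72 - (-60) = -12
j: 15·(-2) - 14·(-8) = -30 - (-112) = 82
k: 14·(-4) - 9·(-2) = -56 - (-18) = -38
q × r = (-12, 82, -38)
p · (q × r) = 4·(-12) + (-6)·82 + (-11)·(-38) = -48 - 492 + 418 = -122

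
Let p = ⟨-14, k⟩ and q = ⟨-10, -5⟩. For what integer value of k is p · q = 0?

28

p · q = (-14)·(-10) + k·(-5) = 140 - 5k
Set equal to 0: -5k = -140, so k = 28.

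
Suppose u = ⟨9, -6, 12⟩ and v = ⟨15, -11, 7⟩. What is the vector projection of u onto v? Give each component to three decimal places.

u · v = 9·15 + (-6)·(-11) + 12·7 = 135 + 66 + 84 = 285
|v|² = 225 + 121 + 49 = 395
proj_v u = (285/395) · (15, -11, 7) ≈ (10.823, -7.937, 5.051)

(10.823, -7.937, 5.051)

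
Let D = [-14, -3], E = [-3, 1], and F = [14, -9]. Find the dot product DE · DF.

DE = E − D = (11, 4)
DF = F − D = (28, -6)
DE · DF = 11·28 + 4·(-6) = 308 - 24 = 284

284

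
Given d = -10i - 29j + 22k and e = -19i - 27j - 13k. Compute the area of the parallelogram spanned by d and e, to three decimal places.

1149.829

i: (-29)·(-13) - 22·(-27) = 377 - (-594) = 971
j: 22·(-19) - (-10)·(-13) = -418 - 130 = -548
k: (-10)·(-27) - (-29)·(-19) = 270 - 551 = -281
d × e = (971, -548, -281)
|d × e| = √(971² + (-548)² + (-281)²) = √1322106 ≈ 1149.8287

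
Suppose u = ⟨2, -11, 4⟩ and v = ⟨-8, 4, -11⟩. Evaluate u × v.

i: (-11)·(-11) - 4·4 = 121 - 16 = 105
j: 4·(-8) - 2·(-11) = -32 - (-22) = -10
k: 2·4 - (-11)·(-8) = 8 - 88 = -80
u × v = (105, -10, -80)

(105, -10, -80)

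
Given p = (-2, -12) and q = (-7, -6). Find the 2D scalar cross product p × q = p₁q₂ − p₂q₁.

-72

(-2)·(-6) - (-12)·(-7) = 12 - 84 = -72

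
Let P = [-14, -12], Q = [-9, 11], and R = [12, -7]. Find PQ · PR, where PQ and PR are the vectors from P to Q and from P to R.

245

PQ = Q − P = (5, 23)
PR = R − P = (26, 5)
PQ · PR = 5·26 + 23·5 = 130 + 115 = 245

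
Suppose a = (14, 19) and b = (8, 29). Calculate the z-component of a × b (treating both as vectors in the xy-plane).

254

14·29 - 19·8 = 406 - 152 = 254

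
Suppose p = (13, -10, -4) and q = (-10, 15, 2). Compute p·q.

p · q = 13·(-10) + (-10)·15 + (-4)·2 = -130 - 150 - 8 = -288

-288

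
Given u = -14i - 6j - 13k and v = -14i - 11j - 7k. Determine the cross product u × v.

i: (-6)·(-7) - (-13)·(-11) = 42 - 143 = -101
j: (-13)·(-14) - (-14)·(-7) = 182 - 98 = 84
k: (-14)·(-11) - (-6)·(-14) = 154 - 84 = 70
u × v = (-101, 84, 70)

(-101, 84, 70)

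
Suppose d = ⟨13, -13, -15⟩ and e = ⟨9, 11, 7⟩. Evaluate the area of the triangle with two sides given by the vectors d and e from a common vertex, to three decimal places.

176.176

i: (-13)·7 - (-15)·11 = -91 - (-165) = 74
j: (-15)·9 - 13·7 = -135 - 91 = -226
k: 13·11 - (-13)·9 = 143 - (-117) = 260
d × e = (74, -226, 260)
|d × e| = √(74² + (-226)² + 260²) = √124152 ≈ 352.3521
area = ½ · 352.3521 ≈ 176.176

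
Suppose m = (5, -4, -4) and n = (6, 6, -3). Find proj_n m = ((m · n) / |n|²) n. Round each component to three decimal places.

(1.333, 1.333, -0.667)

m · n = 5·6 + (-4)·6 + (-4)·(-3) = 30 - 24 + 12 = 18
|n|² = 36 + 36 + 9 = 81
proj_n m = (18/81) · (6, 6, -3) ≈ (1.333, 1.333, -0.667)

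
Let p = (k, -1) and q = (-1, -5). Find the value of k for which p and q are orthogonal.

p · q = k·(-1) + (-1)·(-5) = 5 - 1k
Set equal to 0: -1k = -5, so k = 5.

5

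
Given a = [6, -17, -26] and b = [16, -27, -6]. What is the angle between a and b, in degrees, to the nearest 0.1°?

45.3

a · b = 6·16 + (-17)·(-27) + (-26)·(-6) = 96 + 459 + 156 = 711
|a|² = 36 + 289 + 676 = 1001,  |a| = √1001 ≈ 31.638584
|b|² = 256 + 729 + 36 = 1021,  |b| = √1021 ≈ 31.953091
cos θ = 711 / (31.638584 · 31.953091) ≈ 0.70330
θ = arccos(0.70330) ≈ 45.3°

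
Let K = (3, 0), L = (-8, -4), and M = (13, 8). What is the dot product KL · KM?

-142

KL = L − K = (-11, -4)
KM = M − K = (10, 8)
KL · KM = (-11)·10 + (-4)·8 = -110 - 32 = -142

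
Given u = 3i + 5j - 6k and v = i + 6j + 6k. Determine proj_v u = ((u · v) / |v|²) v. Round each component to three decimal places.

u · v = 3·1 + 5·6 + (-6)·6 = 3 + 30 - 36 = -3
|v|² = 1 + 36 + 36 = 73
proj_v u = (-3/73) · (1, 6, 6) ≈ (-0.041, -0.247, -0.247)

(-0.041, -0.247, -0.247)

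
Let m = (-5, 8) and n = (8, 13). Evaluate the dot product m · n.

64

m · n = (-5)·8 + 8·13 = -40 + 104 = 64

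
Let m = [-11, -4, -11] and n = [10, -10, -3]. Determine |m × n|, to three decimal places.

i: (-4)·(-3) - (-11)·(-10) = 12 - 110 = -98
j: (-11)·10 - (-11)·(-3) = -110 - 33 = -143
k: (-11)·(-10) - (-4)·10 = 110 - (-40) = 150
m × n = (-98, -143, 150)
|m × n| = √((-98)² + (-143)² + 150²) = √52553 ≈ 229.2444

229.244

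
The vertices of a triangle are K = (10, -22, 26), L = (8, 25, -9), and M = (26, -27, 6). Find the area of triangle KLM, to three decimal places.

KL = (-2, 47, -35),  KM = (16, -5, -20)
i: 47·(-20) - (-35)·(-5) = -940 - 175 = -1115
j: (-35)·16 - (-2)·(-20) = -560 - 40 = -600
k: (-2)·(-5) - 47·16 = 10 - 752 = -742
KL × KM = (-1115, -600, -742)
|KL × KM| = √2153789 ≈ 1467.5793
area = ½ · 1467.5793 ≈ 733.790

733.790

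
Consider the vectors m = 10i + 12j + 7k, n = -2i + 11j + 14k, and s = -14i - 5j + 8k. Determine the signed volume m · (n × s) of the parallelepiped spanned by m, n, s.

568

n × s:
i: 11·8 - 14·(-5) = 88 - (-70) = 158
j: 14·(-14) - (-2)·8 = -196 - (-16) = -180
k: (-2)·(-5) - 11·(-14) = 10 - (-154) = 164
n × s = (158, -180, 164)
m · (n × s) = 10·158 + 12·(-180) + 7·164 = 1580 - 2160 + 1148 = 568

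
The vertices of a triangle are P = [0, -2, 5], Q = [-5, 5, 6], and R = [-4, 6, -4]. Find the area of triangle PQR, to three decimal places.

43.549

PQ = (-5, 7, 1),  PR = (-4, 8, -9)
i: 7·(-9) - 1·8 = -63 - 8 = -71
j: 1·(-4) - (-5)·(-9) = -4 - 45 = -49
k: (-5)·8 - 7·(-4) = -40 - (-28) = -12
PQ × PR = (-71, -49, -12)
|PQ × PR| = √7586 ≈ 87.0976
area = ½ · 87.0976 ≈ 43.549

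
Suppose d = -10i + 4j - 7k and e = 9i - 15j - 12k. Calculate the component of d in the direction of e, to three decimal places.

d · e = (-10)·9 + 4·(-15) + (-7)·(-12) = -90 - 60 + 84 = -66
|e| = √(81 + 225 + 144) = √450 ≈ 21.2132
comp_e d = -66 / √450 ≈ -3.111

-3.111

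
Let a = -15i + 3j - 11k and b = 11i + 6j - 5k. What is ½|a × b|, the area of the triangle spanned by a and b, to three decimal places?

118.476

i: 3·(-5) - (-11)·6 = -15 - (-66) = 51
j: (-11)·11 - (-15)·(-5) = -121 - 75 = -196
k: (-15)·6 - 3·11 = -90 - 33 = -123
a × b = (51, -196, -123)
|a × b| = √(51² + (-196)² + (-123)²) = √56146 ≈ 236.9515
area = ½ · 236.9515 ≈ 118.476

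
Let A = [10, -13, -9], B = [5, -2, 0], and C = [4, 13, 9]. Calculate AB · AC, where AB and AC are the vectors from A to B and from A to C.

478

AB = B − A = (-5, 11, 9)
AC = C − A = (-6, 26, 18)
AB · AC = (-5)·(-6) + 11·26 + 9·18 = 30 + 286 + 162 = 478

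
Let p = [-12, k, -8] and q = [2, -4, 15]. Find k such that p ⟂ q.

-36

p · q = (-12)·2 + k·(-4) + (-8)·15 = -144 - 4k
Set equal to 0: -4k = 144, so k = -36.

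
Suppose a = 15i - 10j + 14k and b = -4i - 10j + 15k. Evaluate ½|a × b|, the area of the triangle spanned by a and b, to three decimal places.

i: (-10)·15 - 14·(-10) = -150 - (-140) = -10
j: 14·(-4) - 15·15 = -56 - 225 = -281
k: 15·(-10) - (-10)·(-4) = -150 - 40 = -190
a × b = (-10, -281, -190)
|a × b| = √((-10)² + (-281)² + (-190)²) = √115161 ≈ 339.3538
area = ½ · 339.3538 ≈ 169.677

169.677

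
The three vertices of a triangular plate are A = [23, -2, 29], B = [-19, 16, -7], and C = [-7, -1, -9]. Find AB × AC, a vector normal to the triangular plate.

AB = (-42, 18, -36)
AC = (-30, 1, -38)
i: 18·(-38) - (-36)·1 = -684 - (-36) = -648
j: (-36)·(-30) - (-42)·(-38) = 1080 - 1596 = -516
k: (-42)·1 - 18·(-30) = -42 - (-540) = 498
AB × AC = (-648, -516, 498)

(-648, -516, 498)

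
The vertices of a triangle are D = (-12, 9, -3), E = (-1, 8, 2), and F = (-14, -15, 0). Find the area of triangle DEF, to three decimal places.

146.879

DE = (11, -1, 5),  DF = (-2, -24, 3)
i: (-1)·3 - 5·(-24) = -3 - (-120) = 117
j: 5·(-2) - 11·3 = -10 - 33 = -43
k: 11·(-24) - (-1)·(-2) = -264 - 2 = -266
DE × DF = (117, -43, -266)
|DE × DF| = √86294 ≈ 293.7584
area = ½ · 293.7584 ≈ 146.879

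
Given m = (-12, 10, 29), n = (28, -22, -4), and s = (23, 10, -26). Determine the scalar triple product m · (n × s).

n × s:
i: (-22)·(-26) - (-4)·10 = 572 - (-40) = 612
j: (-4)·23 - 28·(-26) = -92 - (-728) = 636
k: 28·10 - (-22)·23 = 280 - (-506) = 786
n × s = (612, 636, 786)
m · (n × s) = (-12)·612 + 10·636 + 29·786 = -7344 + 6360 + 22794 = 21810

21810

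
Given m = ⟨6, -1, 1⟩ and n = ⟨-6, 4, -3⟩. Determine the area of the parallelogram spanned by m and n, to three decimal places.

21.656

i: (-1)·(-3) - 1·4 = 3 - 4 = -1
j: 1·(-6) - 6·(-3) = -6 - (-18) = 12
k: 6·4 - (-1)·(-6) = 24 - 6 = 18
m × n = (-1, 12, 18)
|m × n| = √((-1)² + 12² + 18²) = √469 ≈ 21.6564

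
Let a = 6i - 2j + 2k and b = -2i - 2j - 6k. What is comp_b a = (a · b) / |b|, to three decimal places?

-3.015

a · b = 6·(-2) + (-2)·(-2) + 2·(-6) = -12 + 4 - 12 = -20
|b| = √(4 + 4 + 36) = √44 ≈ 6.6332
comp_b a = -20 / √44 ≈ -3.015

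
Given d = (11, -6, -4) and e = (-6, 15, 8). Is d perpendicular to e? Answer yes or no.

d · e = 11·(-6) + (-6)·15 + (-4)·8 = -66 - 90 - 32 = -188
Nonzero, so the vectors are not orthogonal.

no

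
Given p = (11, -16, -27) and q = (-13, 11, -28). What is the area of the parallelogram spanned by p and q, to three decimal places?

998.436

i: (-16)·(-28) - (-27)·11 = 448 - (-297) = 745
j: (-27)·(-13) - 11·(-28) = 351 - (-308) = 659
k: 11·11 - (-16)·(-13) = 121 - 208 = -87
p × q = (745, 659, -87)
|p × q| = √(745² + 659² + (-87)²) = √996875 ≈ 998.4363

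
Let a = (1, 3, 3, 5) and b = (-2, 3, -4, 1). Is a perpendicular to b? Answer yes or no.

yes

a · b = 1·(-2) + 3·3 + 3·(-4) + 5·1 = -2 + 9 - 12 + 5 = 0
Zero, so the vectors are orthogonal.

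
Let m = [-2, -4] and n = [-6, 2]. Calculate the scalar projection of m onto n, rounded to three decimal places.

0.632

m · n = (-2)·(-6) + (-4)·2 = 12 - 8 = 4
|n| = √(36 + 4) = √40 ≈ 6.3246
comp_n m = 4 / √40 ≈ 0.632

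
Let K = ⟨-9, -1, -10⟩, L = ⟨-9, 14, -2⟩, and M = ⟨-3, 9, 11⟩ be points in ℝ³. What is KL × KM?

(235, 48, -90)

KL = (0, 15, 8)
KM = (6, 10, 21)
i: 15·21 - 8·10 = 315 - 80 = 235
j: 8·6 - 0·21 = 48 - 0 = 48
k: 0·10 - 15·6 = 0 - 90 = -90
KL × KM = (235, 48, -90)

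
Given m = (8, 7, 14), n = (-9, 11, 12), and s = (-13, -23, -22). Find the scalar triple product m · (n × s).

2694

n × s:
i: 11·(-22) - 12·(-23) = -242 - (-276) = 34
j: 12·(-13) - (-9)·(-22) = -156 - 198 = -354
k: (-9)·(-23) - 11·(-13) = 207 - (-143) = 350
n × s = (34, -354, 350)
m · (n × s) = 8·34 + 7·(-354) + 14·350 = 272 - 2478 + 4900 = 2694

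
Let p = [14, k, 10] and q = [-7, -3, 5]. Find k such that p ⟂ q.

p · q = 14·(-7) + k·(-3) + 10·5 = -48 - 3k
Set equal to 0: -3k = 48, so k = -16.

-16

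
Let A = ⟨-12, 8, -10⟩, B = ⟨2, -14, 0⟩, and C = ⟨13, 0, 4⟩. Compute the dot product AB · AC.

666

AB = B − A = (14, -22, 10)
AC = C − A = (25, -8, 14)
AB · AC = 14·25 + (-22)·(-8) + 10·14 = 350 + 176 + 140 = 666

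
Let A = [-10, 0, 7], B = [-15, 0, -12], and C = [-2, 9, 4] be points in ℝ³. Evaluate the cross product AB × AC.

AB = (-5, 0, -19)
AC = (8, 9, -3)
i: 0·(-3) - (-19)·9 = 0 - (-171) = 171
j: (-19)·8 - (-5)·(-3) = -152 - 15 = -167
k: (-5)·9 - 0·8 = -45 - 0 = -45
AB × AC = (171, -167, -45)

(171, -167, -45)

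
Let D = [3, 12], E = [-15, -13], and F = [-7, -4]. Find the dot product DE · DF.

580

DE = E − D = (-18, -25)
DF = F − D = (-10, -16)
DE · DF = (-18)·(-10) + (-25)·(-16) = 180 + 400 = 580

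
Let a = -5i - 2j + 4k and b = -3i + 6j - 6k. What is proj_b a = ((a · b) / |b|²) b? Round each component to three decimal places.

(0.778, -1.556, 1.556)

a · b = (-5)·(-3) + (-2)·6 + 4·(-6) = 15 - 12 - 24 = -21
|b|² = 9 + 36 + 36 = 81
proj_b a = (-21/81) · (-3, 6, -6) ≈ (0.778, -1.556, 1.556)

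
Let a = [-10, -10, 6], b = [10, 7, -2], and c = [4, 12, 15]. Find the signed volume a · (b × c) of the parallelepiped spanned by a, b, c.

b × c:
i: 7·15 - (-2)·12 = 105 - (-24) = 129
j: (-2)·4 - 10·15 = -8 - 150 = -158
k: 10·12 - 7·4 = 120 - 28 = 92
b × c = (129, -158, 92)
a · (b × c) = (-10)·129 + (-10)·(-158) + 6·92 = -1290 + 1580 + 552 = 842

842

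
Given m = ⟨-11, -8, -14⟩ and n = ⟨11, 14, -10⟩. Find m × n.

i: (-8)·(-10) - (-14)·14 = 80 - (-196) = 276
j: (-14)·11 - (-11)·(-10) = -154 - 110 = -264
k: (-11)·14 - (-8)·11 = -154 - (-88) = -66
m × n = (276, -264, -66)

(276, -264, -66)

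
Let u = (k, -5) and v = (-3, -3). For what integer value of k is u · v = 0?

5

u · v = k·(-3) + (-5)·(-3) = 15 - 3k
Set equal to 0: -3k = -15, so k = 5.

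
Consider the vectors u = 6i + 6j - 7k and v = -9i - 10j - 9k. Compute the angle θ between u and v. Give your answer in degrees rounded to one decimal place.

106.6

u · v = 6·(-9) + 6·(-10) + (-7)·(-9) = -54 - 60 + 63 = -51
|u|² = 36 + 36 + 49 = 121,  |u| = √121 ≈ 11.000000
|v|² = 81 + 100 + 81 = 262,  |v| = √262 ≈ 16.186414
cos θ = -51 / (11.000000 · 16.186414) ≈ -0.28644
θ = arccos(-0.28644) ≈ 106.6°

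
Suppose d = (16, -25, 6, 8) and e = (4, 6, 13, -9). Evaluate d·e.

-80

d · e = 16·4 + (-25)·6 + 6·13 + 8·(-9) = 64 - 150 + 78 - 72 = -80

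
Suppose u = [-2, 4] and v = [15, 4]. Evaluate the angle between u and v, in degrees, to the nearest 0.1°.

101.6

u · v = (-2)·15 + 4·4 = -30 + 16 = -14
|u|² = 4 + 16 = 20,  |u| = √20 ≈ 4.472136
|v|² = 225 + 16 = 241,  |v| = √241 ≈ 15.524175
cos θ = -14 / (4.472136 · 15.524175) ≈ -0.20165
θ = arccos(-0.20165) ≈ 101.6°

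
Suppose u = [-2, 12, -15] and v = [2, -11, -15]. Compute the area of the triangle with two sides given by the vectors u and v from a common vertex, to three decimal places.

i: 12·(-15) - (-15)·(-11) = -180 - 165 = -345
j: (-15)·2 - (-2)·(-15) = -30 - 30 = -60
k: (-2)·(-11) - 12·2 = 22 - 24 = -2
u × v = (-345, -60, -2)
|u × v| = √((-345)² + (-60)² + (-2)²) = √122629 ≈ 350.1842
area = ½ · 350.1842 ≈ 175.092

175.092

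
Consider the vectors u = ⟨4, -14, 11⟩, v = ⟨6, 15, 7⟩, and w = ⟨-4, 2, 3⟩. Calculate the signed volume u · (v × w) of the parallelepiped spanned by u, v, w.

v × w:
i: 15·3 - 7·2 = 45 - 14 = 31
j: 7·(-4) - 6·3 = -28 - 18 = -46
k: 6·2 - 15·(-4) = 12 - (-60) = 72
v × w = (31, -46, 72)
u · (v × w) = 4·31 + (-14)·(-46) + 11·72 = 124 + 644 + 792 = 1560

1560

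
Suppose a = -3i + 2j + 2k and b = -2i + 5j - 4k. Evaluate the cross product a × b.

i: 2·(-4) - 2·5 = -8 - 10 = -18
j: 2·(-2) - (-3)·(-4) = -4 - 12 = -16
k: (-3)·5 - 2·(-2) = -15 - (-4) = -11
a × b = (-18, -16, -11)

(-18, -16, -11)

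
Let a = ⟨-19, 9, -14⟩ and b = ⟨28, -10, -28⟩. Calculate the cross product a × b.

(-392, -924, -62)

i: 9·(-28) - (-14)·(-10) = -252 - 140 = -392
j: (-14)·28 - (-19)·(-28) = -392 - 532 = -924
k: (-19)·(-10) - 9·28 = 190 - 252 = -62
a × b = (-392, -924, -62)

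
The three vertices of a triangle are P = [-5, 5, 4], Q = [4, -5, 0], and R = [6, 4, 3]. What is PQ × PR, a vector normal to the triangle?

PQ = (9, -10, -4)
PR = (11, -1, -1)
i: (-10)·(-1) - (-4)·(-1) = 10 - 4 = 6
j: (-4)·11 - 9·(-1) = -44 - (-9) = -35
k: 9·(-1) - (-10)·11 = -9 - (-110) = 101
PQ × PR = (6, -35, 101)

(6, -35, 101)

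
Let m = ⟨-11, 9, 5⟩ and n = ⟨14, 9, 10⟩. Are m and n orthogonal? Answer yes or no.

m · n = (-11)·14 + 9·9 + 5·10 = -154 + 81 + 50 = -23
Nonzero, so the vectors are not orthogonal.

no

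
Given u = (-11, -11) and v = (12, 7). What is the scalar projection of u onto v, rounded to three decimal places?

-15.044

u · v = (-11)·12 + (-11)·7 = -132 - 77 = -209
|v| = √(144 + 49) = √193 ≈ 13.8924
comp_v u = -209 / √193 ≈ -15.044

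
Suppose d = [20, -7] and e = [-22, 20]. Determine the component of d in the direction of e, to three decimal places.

-19.508

d · e = 20·(-22) + (-7)·20 = -440 - 140 = -580
|e| = √(484 + 400) = √884 ≈ 29.7321
comp_e d = -580 / √884 ≈ -19.508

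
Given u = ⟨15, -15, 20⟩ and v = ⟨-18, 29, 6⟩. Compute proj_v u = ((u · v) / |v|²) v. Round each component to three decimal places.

(8.768, -14.126, -2.923)

u · v = 15·(-18) + (-15)·29 + 20·6 = -270 - 435 + 120 = -585
|v|² = 324 + 841 + 36 = 1201
proj_v u = (-585/1201) · (-18, 29, 6) ≈ (8.768, -14.126, -2.923)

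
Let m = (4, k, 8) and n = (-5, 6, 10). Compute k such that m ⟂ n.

-10

m · n = 4·(-5) + k·6 + 8·10 = 60 + 6k
Set equal to 0: 6k = -60, so k = -10.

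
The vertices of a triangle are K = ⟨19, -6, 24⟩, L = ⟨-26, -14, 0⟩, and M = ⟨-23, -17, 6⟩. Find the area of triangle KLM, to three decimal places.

KL = (-45, -8, -24),  KM = (-42, -11, -18)
i: (-8)·(-18) - (-24)·(-11) = 144 - 264 = -120
j: (-24)·(-42) - (-45)·(-18) = 1008 - 810 = 198
k: (-45)·(-11) - (-8)·(-42) = 495 - 336 = 159
KL × KM = (-120, 198, 159)
|KL × KM| = √78885 ≈ 280.8647
area = ½ · 280.8647 ≈ 140.432

140.432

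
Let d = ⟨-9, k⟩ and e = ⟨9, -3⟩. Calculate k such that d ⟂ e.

-27

d · e = (-9)·9 + k·(-3) = -81 - 3k
Set equal to 0: -3k = 81, so k = -27.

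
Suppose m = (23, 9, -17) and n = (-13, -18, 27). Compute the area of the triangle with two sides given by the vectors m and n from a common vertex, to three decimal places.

251.087

i: 9·27 - (-17)·(-18) = 243 - 306 = -63
j: (-17)·(-13) - 23·27 = 221 - 621 = -400
k: 23·(-18) - 9·(-13) = -414 - (-117) = -297
m × n = (-63, -400, -297)
|m × n| = √((-63)² + (-400)² + (-297)²) = √252178 ≈ 502.1733
area = ½ · 502.1733 ≈ 251.087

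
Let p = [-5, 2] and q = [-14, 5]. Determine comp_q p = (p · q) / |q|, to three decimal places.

5.381

p · q = (-5)·(-14) + 2·5 = 70 + 10 = 80
|q| = √(196 + 25) = √221 ≈ 14.8661
comp_q p = 80 / √221 ≈ 5.381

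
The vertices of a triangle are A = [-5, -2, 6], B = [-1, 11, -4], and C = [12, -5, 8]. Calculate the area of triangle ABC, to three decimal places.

146.619

AB = (4, 13, -10),  AC = (17, -3, 2)
i: 13·2 - (-10)·(-3) = 26 - 30 = -4
j: (-10)·17 - 4·2 = -170 - 8 = -178
k: 4·(-3) - 13·17 = -12 - 221 = -233
AB × AC = (-4, -178, -233)
|AB × AC| = √85989 ≈ 293.2388
area = ½ · 293.2388 ≈ 146.619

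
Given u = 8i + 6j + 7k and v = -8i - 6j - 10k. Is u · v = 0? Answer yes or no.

u · v = 8·(-8) + 6·(-6) + 7·(-10) = -64 - 36 - 70 = -170
Nonzero, so the vectors are not orthogonal.

no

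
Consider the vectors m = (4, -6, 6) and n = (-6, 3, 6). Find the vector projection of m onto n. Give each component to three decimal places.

(0.444, -0.222, -0.444)

m · n = 4·(-6) + (-6)·3 + 6·6 = -24 - 18 + 36 = -6
|n|² = 36 + 9 + 36 = 81
proj_n m = (-6/81) · (-6, 3, 6) ≈ (0.444, -0.222, -0.444)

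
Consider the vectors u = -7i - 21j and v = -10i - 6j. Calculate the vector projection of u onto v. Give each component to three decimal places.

u · v = (-7)·(-10) + (-21)·(-6) = 70 + 126 = 196
|v|² = 100 + 36 = 136
proj_v u = (196/136) · (-10, -6) ≈ (-14.412, -8.647)

(-14.412, -8.647)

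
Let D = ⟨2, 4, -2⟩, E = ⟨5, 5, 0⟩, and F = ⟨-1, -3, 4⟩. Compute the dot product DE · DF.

DE = E − D = (3, 1, 2)
DF = F − D = (-3, -7, 6)
DE · DF = 3·(-3) + 1·(-7) + 2·6 = -9 - 7 + 12 = -4

-4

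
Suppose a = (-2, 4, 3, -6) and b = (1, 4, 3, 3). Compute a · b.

a · b = (-2)·1 + 4·4 + 3·3 + (-6)·3 = -2 + 16 + 9 - 18 = 5

5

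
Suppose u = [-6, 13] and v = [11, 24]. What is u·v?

246

u · v = (-6)·11 + 13·24 = -66 + 312 = 246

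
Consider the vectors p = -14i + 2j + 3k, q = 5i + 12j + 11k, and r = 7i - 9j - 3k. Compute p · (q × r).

q × r:
i: 12·(-3) - 11·(-9) = -36 - (-99) = 63
j: 11·7 - 5·(-3) = 77 - (-15) = 92
k: 5·(-9) - 12·7 = -45 - 84 = -129
q × r = (63, 92, -129)
p · (q × r) = (-14)·63 + 2·92 + 3·(-129) = -882 + 184 - 387 = -1085

-1085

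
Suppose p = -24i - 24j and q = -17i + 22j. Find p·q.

p · q = (-24)·(-17) + (-24)·22 = 408 - 528 = -120

-120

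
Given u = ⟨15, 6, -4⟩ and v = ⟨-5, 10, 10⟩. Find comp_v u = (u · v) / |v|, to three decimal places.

u · v = 15·(-5) + 6·10 + (-4)·10 = -75 + 60 - 40 = -55
|v| = √(25 + 100 + 100) = √225 ≈ 15.0000
comp_v u = -55 / √225 ≈ -3.667

-3.667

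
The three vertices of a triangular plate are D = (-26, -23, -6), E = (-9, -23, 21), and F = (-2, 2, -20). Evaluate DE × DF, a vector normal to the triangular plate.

(-675, 886, 425)

DE = (17, 0, 27)
DF = (24, 25, -14)
i: 0·(-14) - 27·25 = 0 - 675 = -675
j: 27·24 - 17·(-14) = 648 - (-238) = 886
k: 17·25 - 0·24 = 425 - 0 = 425
DE × DF = (-675, 886, 425)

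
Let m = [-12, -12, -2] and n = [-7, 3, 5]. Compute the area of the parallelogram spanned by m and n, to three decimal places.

150.970

i: (-12)·5 - (-2)·3 = -60 - (-6) = -54
j: (-2)·(-7) - (-12)·5 = 14 - (-60) = 74
k: (-12)·3 - (-12)·(-7) = -36 - 84 = -120
m × n = (-54, 74, -120)
|m × n| = √((-54)² + 74² + (-120)²) = √22792 ≈ 150.9702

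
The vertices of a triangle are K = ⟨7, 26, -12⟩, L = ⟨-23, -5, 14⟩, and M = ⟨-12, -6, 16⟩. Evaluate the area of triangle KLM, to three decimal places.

254.290

KL = (-30, -31, 26),  KM = (-19, -32, 28)
i: (-31)·28 - 26·(-32) = -868 - (-832) = -36
j: 26·(-19) - (-30)·28 = -494 - (-840) = 346
k: (-30)·(-32) - (-31)·(-19) = 960 - 589 = 371
KL × KM = (-36, 346, 371)
|KL × KM| = √258653 ≈ 508.5794
area = ½ · 508.5794 ≈ 254.290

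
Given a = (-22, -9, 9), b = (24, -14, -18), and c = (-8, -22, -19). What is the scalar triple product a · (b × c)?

-8300

b × c:
i: (-14)·(-19) - (-18)·(-22) = 266 - 396 = -130
j: (-18)·(-8) - 24·(-19) = 144 - (-456) = 600
k: 24·(-22) - (-14)·(-8) = -528 - 112 = -640
b × c = (-130, 600, -640)
a · (b × c) = (-22)·(-130) + (-9)·600 + 9·(-640) = 2860 - 5400 - 5760 = -8300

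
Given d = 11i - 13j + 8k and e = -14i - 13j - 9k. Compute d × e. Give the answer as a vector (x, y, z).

(221, -13, -325)

i: (-13)·(-9) - 8·(-13) = 117 - (-104) = 221
j: 8·(-14) - 11·(-9) = -112 - (-99) = -13
k: 11·(-13) - (-13)·(-14) = -143 - 182 = -325
d × e = (221, -13, -325)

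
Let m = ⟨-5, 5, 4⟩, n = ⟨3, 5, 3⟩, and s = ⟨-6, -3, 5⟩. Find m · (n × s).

-251

n × s:
i: 5·5 - 3·(-3) = 25 - (-9) = 34
j: 3·(-6) - 3·5 = -18 - 15 = -33
k: 3·(-3) - 5·(-6) = -9 - (-30) = 21
n × s = (34, -33, 21)
m · (n × s) = (-5)·34 + 5·(-33) + 4·21 = -170 - 165 + 84 = -251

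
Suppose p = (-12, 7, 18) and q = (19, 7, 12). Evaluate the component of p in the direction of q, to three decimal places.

1.572

p · q = (-12)·19 + 7·7 + 18·12 = -228 + 49 + 216 = 37
|q| = √(361 + 49 + 144) = √554 ≈ 23.5372
comp_q p = 37 / √554 ≈ 1.572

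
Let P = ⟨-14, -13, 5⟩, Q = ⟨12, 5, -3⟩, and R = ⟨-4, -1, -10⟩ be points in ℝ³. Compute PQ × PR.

(-174, 310, 132)

PQ = (26, 18, -8)
PR = (10, 12, -15)
i: 18·(-15) - (-8)·12 = -270 - (-96) = -174
j: (-8)·10 - 26·(-15) = -80 - (-390) = 310
k: 26·12 - 18·10 = 312 - 180 = 132
PQ × PR = (-174, 310, 132)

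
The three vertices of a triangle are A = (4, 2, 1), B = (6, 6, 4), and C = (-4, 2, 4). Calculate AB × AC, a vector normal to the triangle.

AB = (2, 4, 3)
AC = (-8, 0, 3)
i: 4·3 - 3·0 = 12 - 0 = 12
j: 3·(-8) - 2·3 = -24 - 6 = -30
k: 2·0 - 4·(-8) = 0 - (-32) = 32
AB × AC = (12, -30, 32)

(12, -30, 32)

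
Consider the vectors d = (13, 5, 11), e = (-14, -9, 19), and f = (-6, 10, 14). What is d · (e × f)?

e × f:
i: (-9)·14 - 19·10 = -126 - 190 = -316
j: 19·(-6) - (-14)·14 = -114 - (-196) = 82
k: (-14)·10 - (-9)·(-6) = -140 - 54 = -194
e × f = (-316, 82, -194)
d · (e × f) = 13·(-316) + 5·82 + 11·(-194) = -4108 + 410 - 2134 = -5832

-5832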